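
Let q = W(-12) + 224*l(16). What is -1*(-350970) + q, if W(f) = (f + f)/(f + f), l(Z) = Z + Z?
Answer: 358139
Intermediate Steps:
l(Z) = 2*Z
W(f) = 1 (W(f) = (2*f)/((2*f)) = (2*f)*(1/(2*f)) = 1)
q = 7169 (q = 1 + 224*(2*16) = 1 + 224*32 = 1 + 7168 = 7169)
-1*(-350970) + q = -1*(-350970) + 7169 = 350970 + 7169 = 358139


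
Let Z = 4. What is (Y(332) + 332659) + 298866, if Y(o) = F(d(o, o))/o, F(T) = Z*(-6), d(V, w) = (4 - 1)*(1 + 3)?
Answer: 52416569/83 ≈ 6.3153e+5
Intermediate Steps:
d(V, w) = 12 (d(V, w) = 3*4 = 12)
F(T) = -24 (F(T) = 4*(-6) = -24)
Y(o) = -24/o
(Y(332) + 332659) + 298866 = (-24/332 + 332659) + 298866 = (-24*1/332 + 332659) + 298866 = (-6/83 + 332659) + 298866 = 27610691/83 + 298866 = 52416569/83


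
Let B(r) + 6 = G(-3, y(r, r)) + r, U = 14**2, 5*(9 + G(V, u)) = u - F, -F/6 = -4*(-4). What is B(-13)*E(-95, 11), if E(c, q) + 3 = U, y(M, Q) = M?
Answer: -11001/5 ≈ -2200.2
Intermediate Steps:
F = -96 (F = -(-24)*(-4) = -6*16 = -96)
G(V, u) = 51/5 + u/5 (G(V, u) = -9 + (u - 1*(-96))/5 = -9 + (u + 96)/5 = -9 + (96 + u)/5 = -9 + (96/5 + u/5) = 51/5 + u/5)
U = 196
E(c, q) = 193 (E(c, q) = -3 + 196 = 193)
B(r) = 21/5 + 6*r/5 (B(r) = -6 + ((51/5 + r/5) + r) = -6 + (51/5 + 6*r/5) = 21/5 + 6*r/5)
B(-13)*E(-95, 11) = (21/5 + (6/5)*(-13))*193 = (21/5 - 78/5)*193 = -57/5*193 = -11001/5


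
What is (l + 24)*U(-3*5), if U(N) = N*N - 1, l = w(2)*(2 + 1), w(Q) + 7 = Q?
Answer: 2016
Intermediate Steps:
w(Q) = -7 + Q
l = -15 (l = (-7 + 2)*(2 + 1) = -5*3 = -15)
U(N) = -1 + N**2 (U(N) = N**2 - 1 = -1 + N**2)
(l + 24)*U(-3*5) = (-15 + 24)*(-1 + (-3*5)**2) = 9*(-1 + (-15)**2) = 9*(-1 + 225) = 9*224 = 2016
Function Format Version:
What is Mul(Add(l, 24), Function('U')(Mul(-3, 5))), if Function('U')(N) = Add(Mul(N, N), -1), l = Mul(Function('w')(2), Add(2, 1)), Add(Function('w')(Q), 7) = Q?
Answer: 2016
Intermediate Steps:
Function('w')(Q) = Add(-7, Q)
l = -15 (l = Mul(Add(-7, 2), Add(2, 1)) = Mul(-5, 3) = -15)
Function('U')(N) = Add(-1, Pow(N, 2)) (Function('U')(N) = Add(Pow(N, 2), -1) = Add(-1, Pow(N, 2)))
Mul(Add(l, 24), Function('U')(Mul(-3, 5))) = Mul(Add(-15, 24), Add(-1, Pow(Mul(-3, 5), 2))) = Mul(9, Add(-1, Pow(-15, 2))) = Mul(9, Add(-1, 225)) = Mul(9, 224) = 2016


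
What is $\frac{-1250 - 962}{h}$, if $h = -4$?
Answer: $553$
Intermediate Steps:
$\frac{-1250 - 962}{h} = \frac{-1250 - 962}{-4} = \left(- \frac{1}{4}\right) \left(-2212\right) = 553$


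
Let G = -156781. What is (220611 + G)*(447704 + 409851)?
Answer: 54737735650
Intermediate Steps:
(220611 + G)*(447704 + 409851) = (220611 - 156781)*(447704 + 409851) = 63830*857555 = 54737735650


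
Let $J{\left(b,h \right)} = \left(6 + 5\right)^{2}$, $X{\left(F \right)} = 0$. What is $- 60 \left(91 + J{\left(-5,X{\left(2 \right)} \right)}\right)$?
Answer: $-12720$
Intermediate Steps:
$J{\left(b,h \right)} = 121$ ($J{\left(b,h \right)} = 11^{2} = 121$)
$- 60 \left(91 + J{\left(-5,X{\left(2 \right)} \right)}\right) = - 60 \left(91 + 121\right) = \left(-60\right) 212 = -12720$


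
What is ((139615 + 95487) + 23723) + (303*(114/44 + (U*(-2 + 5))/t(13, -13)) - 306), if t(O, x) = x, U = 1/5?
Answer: 370784787/1430 ≈ 2.5929e+5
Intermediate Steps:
U = ⅕ ≈ 0.20000
((139615 + 95487) + 23723) + (303*(114/44 + (U*(-2 + 5))/t(13, -13)) - 306) = ((139615 + 95487) + 23723) + (303*(114/44 + ((-2 + 5)/5)/(-13)) - 306) = (235102 + 23723) + (303*(114*(1/44) + ((⅕)*3)*(-1/13)) - 306) = 258825 + (303*(57/22 + (⅗)*(-1/13)) - 306) = 258825 + (303*(57/22 - 3/65) - 306) = 258825 + (303*(3639/1430) - 306) = 258825 + (1102617/1430 - 306) = 258825 + 665037/1430 = 370784787/1430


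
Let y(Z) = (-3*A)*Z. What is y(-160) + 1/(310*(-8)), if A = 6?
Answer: 7142399/2480 ≈ 2880.0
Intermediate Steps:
y(Z) = -18*Z (y(Z) = (-3*6)*Z = -18*Z)
y(-160) + 1/(310*(-8)) = -18*(-160) + 1/(310*(-8)) = 2880 + 1/(-2480) = 2880 - 1/2480 = 7142399/2480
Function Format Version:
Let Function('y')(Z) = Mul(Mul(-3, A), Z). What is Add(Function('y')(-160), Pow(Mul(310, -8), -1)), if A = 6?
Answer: Rational(7142399, 2480) ≈ 2880.0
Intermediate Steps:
Function('y')(Z) = Mul(-18, Z) (Function('y')(Z) = Mul(Mul(-3, 6), Z) = Mul(-18, Z))
Add(Function('y')(-160), Pow(Mul(310, -8), -1)) = Add(Mul(-18, -160), Pow(Mul(310, -8), -1)) = Add(2880, Pow(-2480, -1)) = Add(2880, Rational(-1, 2480)) = Rational(7142399, 2480)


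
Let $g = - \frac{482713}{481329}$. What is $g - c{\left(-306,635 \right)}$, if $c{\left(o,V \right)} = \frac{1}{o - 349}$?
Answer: $- \frac{315695686}{315270495} \approx -1.0013$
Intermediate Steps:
$c{\left(o,V \right)} = \frac{1}{-349 + o}$
$g = - \frac{482713}{481329}$ ($g = \left(-482713\right) \frac{1}{481329} = - \frac{482713}{481329} \approx -1.0029$)
$g - c{\left(-306,635 \right)} = - \frac{482713}{481329} - \frac{1}{-349 - 306} = - \frac{482713}{481329} - \frac{1}{-655} = - \frac{482713}{481329} - - \frac{1}{655} = - \frac{482713}{481329} + \frac{1}{655} = - \frac{315695686}{315270495}$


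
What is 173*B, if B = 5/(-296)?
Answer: -865/296 ≈ -2.9223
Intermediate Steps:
B = -5/296 (B = 5*(-1/296) = -5/296 ≈ -0.016892)
173*B = 173*(-5/296) = -865/296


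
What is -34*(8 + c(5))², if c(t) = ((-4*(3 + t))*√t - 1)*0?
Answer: -2176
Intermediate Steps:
c(t) = 0 (c(t) = ((-12 - 4*t)*√t - 1)*0 = (√t*(-12 - 4*t) - 1)*0 = (-1 + √t*(-12 - 4*t))*0 = 0)
-34*(8 + c(5))² = -34*(8 + 0)² = -34*8² = -34*64 = -2176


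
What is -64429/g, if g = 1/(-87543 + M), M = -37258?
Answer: 8040803629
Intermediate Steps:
g = -1/124801 (g = 1/(-87543 - 37258) = 1/(-124801) = -1/124801 ≈ -8.0128e-6)
-64429/g = -64429/(-1/124801) = -64429*(-124801) = 8040803629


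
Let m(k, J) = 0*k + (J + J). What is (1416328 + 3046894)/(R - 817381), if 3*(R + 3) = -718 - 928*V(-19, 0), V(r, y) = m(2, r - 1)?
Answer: -2231611/402625 ≈ -5.5427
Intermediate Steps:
m(k, J) = 2*J (m(k, J) = 0 + 2*J = 2*J)
V(r, y) = -2 + 2*r (V(r, y) = 2*(r - 1) = 2*(-1 + r) = -2 + 2*r)
R = 12131 (R = -3 + (-718 - 928*(-2 + 2*(-19)))/3 = -3 + (-718 - 928*(-2 - 38))/3 = -3 + (-718 - 928*(-40))/3 = -3 + (-718 + 37120)/3 = -3 + (⅓)*36402 = -3 + 12134 = 12131)
(1416328 + 3046894)/(R - 817381) = (1416328 + 3046894)/(12131 - 817381) = 4463222/(-805250) = 4463222*(-1/805250) = -2231611/402625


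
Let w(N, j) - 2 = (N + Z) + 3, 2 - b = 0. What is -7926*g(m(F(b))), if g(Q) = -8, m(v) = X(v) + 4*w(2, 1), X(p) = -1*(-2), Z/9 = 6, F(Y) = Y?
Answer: 63408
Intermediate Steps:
b = 2 (b = 2 - 1*0 = 2 + 0 = 2)
Z = 54 (Z = 9*6 = 54)
w(N, j) = 59 + N (w(N, j) = 2 + ((N + 54) + 3) = 2 + ((54 + N) + 3) = 2 + (57 + N) = 59 + N)
X(p) = 2
m(v) = 246 (m(v) = 2 + 4*(59 + 2) = 2 + 4*61 = 2 + 244 = 246)
-7926*g(m(F(b))) = -7926*(-8) = 63408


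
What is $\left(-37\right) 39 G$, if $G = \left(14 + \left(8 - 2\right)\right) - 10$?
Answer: $-14430$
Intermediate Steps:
$G = 10$ ($G = \left(14 + \left(8 - 2\right)\right) - 10 = \left(14 + 6\right) - 10 = 20 - 10 = 10$)
$\left(-37\right) 39 G = \left(-37\right) 39 \cdot 10 = \left(-1443\right) 10 = -14430$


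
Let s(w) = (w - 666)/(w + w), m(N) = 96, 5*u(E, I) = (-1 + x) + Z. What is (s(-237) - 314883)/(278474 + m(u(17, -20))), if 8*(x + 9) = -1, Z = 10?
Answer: -49751213/44014060 ≈ -1.1303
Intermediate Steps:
x = -73/8 (x = -9 + (1/8)*(-1) = -9 - 1/8 = -73/8 ≈ -9.1250)
u(E, I) = -1/40 (u(E, I) = ((-1 - 73/8) + 10)/5 = (-81/8 + 10)/5 = (1/5)*(-1/8) = -1/40)
s(w) = (-666 + w)/(2*w) (s(w) = (-666 + w)/((2*w)) = (-666 + w)*(1/(2*w)) = (-666 + w)/(2*w))
(s(-237) - 314883)/(278474 + m(u(17, -20))) = ((1/2)*(-666 - 237)/(-237) - 314883)/(278474 + 96) = ((1/2)*(-1/237)*(-903) - 314883)/278570 = (301/158 - 314883)*(1/278570) = -49751213/158*1/278570 = -49751213/44014060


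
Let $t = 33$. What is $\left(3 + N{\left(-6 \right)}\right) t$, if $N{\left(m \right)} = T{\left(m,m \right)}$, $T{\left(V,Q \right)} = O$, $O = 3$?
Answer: $198$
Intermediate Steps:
$T{\left(V,Q \right)} = 3$
$N{\left(m \right)} = 3$
$\left(3 + N{\left(-6 \right)}\right) t = \left(3 + 3\right) 33 = 6 \cdot 33 = 198$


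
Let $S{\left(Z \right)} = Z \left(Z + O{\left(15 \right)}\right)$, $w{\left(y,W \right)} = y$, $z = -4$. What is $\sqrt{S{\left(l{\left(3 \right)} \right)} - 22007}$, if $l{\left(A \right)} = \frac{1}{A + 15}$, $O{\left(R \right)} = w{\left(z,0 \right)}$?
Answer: $\frac{i \sqrt{7130339}}{18} \approx 148.35 i$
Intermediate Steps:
$O{\left(R \right)} = -4$
$l{\left(A \right)} = \frac{1}{15 + A}$
$S{\left(Z \right)} = Z \left(-4 + Z\right)$ ($S{\left(Z \right)} = Z \left(Z - 4\right) = Z \left(-4 + Z\right)$)
$\sqrt{S{\left(l{\left(3 \right)} \right)} - 22007} = \sqrt{\frac{-4 + \frac{1}{15 + 3}}{15 + 3} - 22007} = \sqrt{\frac{-4 + \frac{1}{18}}{18} - 22007} = \sqrt{\frac{1}{18} \left(- \frac{71}{18}\right) - 22007} = \sqrt{- \frac{71}{324} - 22007} = \sqrt{- \frac{7130339}{324}} = \frac{i \sqrt{7130339}}{18}$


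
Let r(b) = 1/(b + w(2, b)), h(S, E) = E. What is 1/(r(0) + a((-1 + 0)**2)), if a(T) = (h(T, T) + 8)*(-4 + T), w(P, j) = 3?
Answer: -3/80 ≈ -0.037500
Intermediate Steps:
r(b) = 1/(3 + b) (r(b) = 1/(b + 3) = 1/(3 + b))
a(T) = (-4 + T)*(8 + T) (a(T) = (T + 8)*(-4 + T) = (8 + T)*(-4 + T) = (-4 + T)*(8 + T))
1/(r(0) + a((-1 + 0)**2)) = 1/(1/(3 + 0) + (-32 + ((-1 + 0)**2)**2 + 4*(-1 + 0)**2)) = 1/(1/3 + (-32 + ((-1)**2)**2 + 4*(-1)**2)) = 1/(1/3 + (-32 + 1**2 + 4*1)) = 1/(1/3 + (-32 + 1 + 4)) = 1/(1/3 - 27) = 1/(-80/3) = -3/80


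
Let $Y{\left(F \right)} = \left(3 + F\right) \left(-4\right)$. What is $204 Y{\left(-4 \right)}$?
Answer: $816$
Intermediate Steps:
$Y{\left(F \right)} = -12 - 4 F$
$204 Y{\left(-4 \right)} = 204 \left(-12 - -16\right) = 204 \left(-12 + 16\right) = 204 \cdot 4 = 816$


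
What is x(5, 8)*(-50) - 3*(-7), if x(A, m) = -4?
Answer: 221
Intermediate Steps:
x(5, 8)*(-50) - 3*(-7) = -4*(-50) - 3*(-7) = 200 + 21 = 221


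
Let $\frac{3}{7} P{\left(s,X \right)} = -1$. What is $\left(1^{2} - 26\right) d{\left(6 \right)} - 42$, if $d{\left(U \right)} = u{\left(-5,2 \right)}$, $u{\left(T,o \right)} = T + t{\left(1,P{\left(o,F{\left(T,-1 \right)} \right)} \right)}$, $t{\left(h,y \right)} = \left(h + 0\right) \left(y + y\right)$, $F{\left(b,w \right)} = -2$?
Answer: $\frac{599}{3} \approx 199.67$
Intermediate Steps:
$P{\left(s,X \right)} = - \frac{7}{3}$ ($P{\left(s,X \right)} = \frac{7}{3} \left(-1\right) = - \frac{7}{3}$)
$t{\left(h,y \right)} = 2 h y$ ($t{\left(h,y \right)} = h 2 y = 2 h y$)
$u{\left(T,o \right)} = - \frac{14}{3} + T$ ($u{\left(T,o \right)} = T + 2 \cdot 1 \left(- \frac{7}{3}\right) = T - \frac{14}{3} = - \frac{14}{3} + T$)
$d{\left(U \right)} = - \frac{29}{3}$ ($d{\left(U \right)} = - \frac{14}{3} - 5 = - \frac{29}{3}$)
$\left(1^{2} - 26\right) d{\left(6 \right)} - 42 = \left(1^{2} - 26\right) \left(- \frac{29}{3}\right) - 42 = \left(1 - 26\right) \left(- \frac{29}{3}\right) - 42 = \left(-25\right) \left(- \frac{29}{3}\right) - 42 = \frac{725}{3} - 42 = \frac{599}{3}$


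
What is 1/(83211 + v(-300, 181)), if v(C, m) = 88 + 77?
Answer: 1/83376 ≈ 1.1994e-5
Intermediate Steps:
v(C, m) = 165
1/(83211 + v(-300, 181)) = 1/(83211 + 165) = 1/83376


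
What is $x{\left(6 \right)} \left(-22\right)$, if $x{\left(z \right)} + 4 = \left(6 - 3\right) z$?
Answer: $-308$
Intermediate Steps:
$x{\left(z \right)} = -4 + 3 z$ ($x{\left(z \right)} = -4 + \left(6 - 3\right) z = -4 + 3 z$)
$x{\left(6 \right)} \left(-22\right) = \left(-4 + 3 \cdot 6\right) \left(-22\right) = \left(-4 + 18\right) \left(-22\right) = 14 \left(-22\right) = -308$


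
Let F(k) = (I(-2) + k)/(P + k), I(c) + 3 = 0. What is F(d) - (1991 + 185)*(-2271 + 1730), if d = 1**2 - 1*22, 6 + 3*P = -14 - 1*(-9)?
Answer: 43557028/37 ≈ 1.1772e+6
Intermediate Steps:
P = -11/3 (P = -2 + (-14 - 1*(-9))/3 = -2 + (-14 + 9)/3 = -2 + (1/3)*(-5) = -2 - 5/3 = -11/3 ≈ -3.6667)
I(c) = -3 (I(c) = -3 + 0 = -3)
d = -21 (d = 1 - 22 = -21)
F(k) = (-3 + k)/(-11/3 + k)
F(d) - (1991 + 185)*(-2271 + 1730) = 3*(-3 - 21)/(-11 + 3*(-21)) - (1991 + 185)*(-2271 + 1730) = 3*(-24)/(-11 - 63) - 2176*(-541) = 3*(-24)/(-74) - 1*(-1177216) = 3*(-1/74)*(-24) + 1177216 = 36/37 + 1177216 = 43557028/37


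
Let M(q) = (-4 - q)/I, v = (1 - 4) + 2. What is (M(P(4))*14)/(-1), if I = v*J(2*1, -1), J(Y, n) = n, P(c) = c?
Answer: 112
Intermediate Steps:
v = -1 (v = -3 + 2 = -1)
I = 1 (I = -1*(-1) = 1)
M(q) = -4 - q (M(q) = (-4 - q)/1 = (-4 - q)*1 = -4 - q)
(M(P(4))*14)/(-1) = ((-4 - 1*4)*14)/(-1) = ((-4 - 4)*14)*(-1) = -8*14*(-1) = -112*(-1) = 112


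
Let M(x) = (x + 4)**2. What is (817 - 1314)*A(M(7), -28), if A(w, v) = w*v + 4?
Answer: 1681848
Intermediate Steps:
M(x) = (4 + x)**2
A(w, v) = 4 + v*w (A(w, v) = v*w + 4 = 4 + v*w)
(817 - 1314)*A(M(7), -28) = (817 - 1314)*(4 - 28*(4 + 7)**2) = -497*(4 - 28*11**2) = -497*(4 - 28*121) = -497*(4 - 3388) = -497*(-3384) = 1681848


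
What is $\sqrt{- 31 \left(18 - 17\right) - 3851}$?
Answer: $i \sqrt{3882} \approx 62.306 i$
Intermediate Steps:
$\sqrt{- 31 \left(18 - 17\right) - 3851} = \sqrt{\left(-31\right) 1 - 3851} = \sqrt{-31 - 3851} = \sqrt{-3882} = i \sqrt{3882}$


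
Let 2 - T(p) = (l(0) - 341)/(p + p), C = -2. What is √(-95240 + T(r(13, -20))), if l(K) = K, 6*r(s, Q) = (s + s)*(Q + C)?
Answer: I*√64382097/26 ≈ 308.61*I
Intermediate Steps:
r(s, Q) = s*(-2 + Q)/3 (r(s, Q) = ((s + s)*(Q - 2))/6 = ((2*s)*(-2 + Q))/6 = (2*s*(-2 + Q))/6 = s*(-2 + Q)/3)
T(p) = 2 + 341/(2*p) (T(p) = 2 - (0 - 341)/(p + p) = 2 - (-341)/(2*p) = 2 + 341/(2*p))
√(-95240 + T(r(13, -20))) = √(-95240 + (2 + 341/(2*(((⅓)*13*(-2 - 20)))))) = √(-95240 + (2 + 341/(2*(((⅓)*13*(-22)))))) = √(-95240 + (2 + 341/(2*(-286/3)))) = √(-95240 + (2 + (341/2)*(-3/286))) = √(-95240 + (2 - 93/52)) = √(-95240 + 11/52) = √(-4952469/52) = I*√64382097/26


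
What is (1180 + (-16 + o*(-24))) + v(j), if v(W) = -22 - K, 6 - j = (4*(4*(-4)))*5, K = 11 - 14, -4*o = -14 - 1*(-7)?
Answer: 1103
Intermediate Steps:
o = 7/4 (o = -(-14 - 1*(-7))/4 = -(-14 + 7)/4 = -1/4*(-7) = 7/4 ≈ 1.7500)
K = -3
j = 326 (j = 6 - 4*(4*(-4))*5 = 6 - 4*(-16)*5 = 6 - (-64)*5 = 6 - 1*(-320) = 6 + 320 = 326)
v(W) = -19 (v(W) = -22 - 1*(-3) = -22 + 3 = -19)
(1180 + (-16 + o*(-24))) + v(j) = (1180 + (-16 + (7/4)*(-24))) - 19 = (1180 + (-16 - 42)) - 19 = (1180 - 58) - 19 = 1122 - 19 = 1103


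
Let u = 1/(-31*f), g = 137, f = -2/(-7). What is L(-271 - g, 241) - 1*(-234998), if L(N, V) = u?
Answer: 14569869/62 ≈ 2.3500e+5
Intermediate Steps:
f = 2/7 (f = -2*(-1/7) = 2/7 ≈ 0.28571)
u = -7/62 (u = 1/(-31*2/7) = 1/(-62/7) = -7/62 ≈ -0.11290)
L(N, V) = -7/62
L(-271 - g, 241) - 1*(-234998) = -7/62 - 1*(-234998) = -7/62 + 234998 = 14569869/62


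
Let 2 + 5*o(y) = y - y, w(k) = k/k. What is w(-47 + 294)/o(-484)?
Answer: -5/2 ≈ -2.5000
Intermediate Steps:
w(k) = 1
o(y) = -2/5 (o(y) = -2/5 + (y - y)/5 = -2/5 + (1/5)*0 = -2/5 + 0 = -2/5)
w(-47 + 294)/o(-484) = 1/(-2/5) = 1*(-5/2) = -5/2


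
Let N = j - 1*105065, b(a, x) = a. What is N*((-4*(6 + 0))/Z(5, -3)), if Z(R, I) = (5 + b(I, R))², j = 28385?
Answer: 460080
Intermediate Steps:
Z(R, I) = (5 + I)²
N = -76680 (N = 28385 - 1*105065 = 28385 - 105065 = -76680)
N*((-4*(6 + 0))/Z(5, -3)) = -76680*(-4*(6 + 0))/((5 - 3)²) = -76680*(-4*6)/(2²) = -(-1840320)/4 = -76680*(-6) = 460080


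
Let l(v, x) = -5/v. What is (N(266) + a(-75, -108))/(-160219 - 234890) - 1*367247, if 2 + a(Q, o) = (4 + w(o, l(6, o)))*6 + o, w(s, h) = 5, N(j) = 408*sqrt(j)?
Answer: -145102594867/395109 - 136*sqrt(266)/131703 ≈ -3.6725e+5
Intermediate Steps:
a(Q, o) = 52 + o (a(Q, o) = -2 + ((4 + 5)*6 + o) = -2 + (9*6 + o) = -2 + (54 + o) = 52 + o)
(N(266) + a(-75, -108))/(-160219 - 234890) - 1*367247 = (408*sqrt(266) + (52 - 108))/(-160219 - 234890) - 1*367247 = (408*sqrt(266) - 56)/(-395109) - 367247 = (-56 + 408*sqrt(266))*(-1/395109) - 367247 = (56/395109 - 136*sqrt(266)/131703) - 367247 = -145102594867/395109 - 136*sqrt(266)/131703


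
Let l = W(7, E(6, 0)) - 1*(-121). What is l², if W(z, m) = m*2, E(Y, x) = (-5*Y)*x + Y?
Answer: 17689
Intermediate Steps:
E(Y, x) = Y - 5*Y*x (E(Y, x) = -5*Y*x + Y = Y - 5*Y*x)
W(z, m) = 2*m
l = 133 (l = 2*(6*(1 - 5*0)) - 1*(-121) = 2*(6*(1 + 0)) + 121 = 2*(6*1) + 121 = 2*6 + 121 = 12 + 121 = 133)
l² = 133² = 17689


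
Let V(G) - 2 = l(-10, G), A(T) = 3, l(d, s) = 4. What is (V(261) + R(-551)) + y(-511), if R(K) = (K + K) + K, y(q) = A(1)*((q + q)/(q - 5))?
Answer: -141131/86 ≈ -1641.1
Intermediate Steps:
V(G) = 6 (V(G) = 2 + 4 = 6)
y(q) = 6*q/(-5 + q) (y(q) = 3*((q + q)/(q - 5)) = 3*((2*q)/(-5 + q)) = 3*(2*q/(-5 + q)) = 6*q/(-5 + q))
R(K) = 3*K (R(K) = 2*K + K = 3*K)
(V(261) + R(-551)) + y(-511) = (6 + 3*(-551)) + 6*(-511)/(-5 - 511) = (6 - 1653) + 6*(-511)/(-516) = -1647 + 6*(-511)*(-1/516) = -1647 + 511/86 = -141131/86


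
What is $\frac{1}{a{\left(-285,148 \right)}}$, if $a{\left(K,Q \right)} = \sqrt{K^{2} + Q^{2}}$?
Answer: $\frac{\sqrt{103129}}{103129} \approx 0.0031139$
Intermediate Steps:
$\frac{1}{a{\left(-285,148 \right)}} = \frac{1}{\sqrt{\left(-285\right)^{2} + 148^{2}}} = \frac{1}{\sqrt{81225 + 21904}} = \frac{1}{\sqrt{103129}} = \frac{\sqrt{103129}}{103129}$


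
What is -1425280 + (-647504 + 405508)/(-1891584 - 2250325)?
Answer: -58449305124/41009 ≈ -1.4253e+6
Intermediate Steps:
-1425280 + (-647504 + 405508)/(-1891584 - 2250325) = -1425280 - 241996/(-4141909) = -1425280 - 241996*(-1/4141909) = -1425280 + 2396/41009 = -58449305124/41009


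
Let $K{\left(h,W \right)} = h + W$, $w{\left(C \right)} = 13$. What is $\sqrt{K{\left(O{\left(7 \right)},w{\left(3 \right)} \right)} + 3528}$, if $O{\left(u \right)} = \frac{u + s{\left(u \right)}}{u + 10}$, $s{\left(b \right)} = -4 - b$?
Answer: $\frac{\sqrt{1023281}}{17} \approx 59.504$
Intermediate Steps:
$O{\left(u \right)} = - \frac{4}{10 + u}$ ($O{\left(u \right)} = \frac{u - \left(4 + u\right)}{u + 10} = - \frac{4}{10 + u}$)
$K{\left(h,W \right)} = W + h$
$\sqrt{K{\left(O{\left(7 \right)},w{\left(3 \right)} \right)} + 3528} = \sqrt{\left(13 - \frac{4}{10 + 7}\right) + 3528} = \sqrt{\left(13 - \frac{4}{17}\right) + 3528} = \sqrt{\frac{217}{17} + 3528} = \sqrt{\frac{60193}{17}} = \frac{\sqrt{1023281}}{17}$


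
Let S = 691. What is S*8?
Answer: 5528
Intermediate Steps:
S*8 = 691*8 = 5528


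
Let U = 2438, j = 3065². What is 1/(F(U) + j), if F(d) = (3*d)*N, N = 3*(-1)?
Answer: 1/9372283 ≈ 1.0670e-7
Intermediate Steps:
N = -3
j = 9394225
F(d) = -9*d (F(d) = (3*d)*(-3) = -9*d)
1/(F(U) + j) = 1/(-9*2438 + 9394225) = 1/(-21942 + 9394225) = 1/9372283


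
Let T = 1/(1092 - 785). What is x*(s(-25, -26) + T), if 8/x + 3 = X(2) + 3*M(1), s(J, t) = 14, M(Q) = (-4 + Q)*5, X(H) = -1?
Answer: -34392/15043 ≈ -2.2862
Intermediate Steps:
M(Q) = -20 + 5*Q
T = 1/307 ≈ 0.0032573
x = -8/49 (x = 8/(-3 + (-1 + 3*(-20 + 5*1))) = 8/(-3 + (-1 + 3*(-20 + 5))) = 8/(-3 + (-1 + 3*(-15))) = 8/(-3 + (-1 - 45)) = 8/(-3 - 46) = 8/(-49) = 8*(-1/49) = -8/49 ≈ -0.16327)
x*(s(-25, -26) + T) = -8*(14 + 1/307)/49 = -8/49*4299/307 = -34392/15043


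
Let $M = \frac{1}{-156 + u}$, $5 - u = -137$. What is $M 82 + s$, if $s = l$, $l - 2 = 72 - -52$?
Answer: $\frac{841}{7} \approx 120.14$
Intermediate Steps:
$u = 142$ ($u = 5 - -137 = 5 + 137 = 142$)
$M = - \frac{1}{14}$ ($M = \frac{1}{-156 + 142} = \frac{1}{-14} = - \frac{1}{14} \approx -0.071429$)
$l = 126$ ($l = 2 + \left(72 - -52\right) = 2 + \left(72 + 52\right) = 2 + 124 = 126$)
$s = 126$
$M 82 + s = \left(- \frac{1}{14}\right) 82 + 126 = - \frac{41}{7} + 126 = \frac{841}{7}$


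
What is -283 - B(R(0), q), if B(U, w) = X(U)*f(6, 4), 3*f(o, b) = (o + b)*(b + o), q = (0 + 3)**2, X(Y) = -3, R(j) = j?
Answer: -183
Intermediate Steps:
q = 9 (q = 3**2 = 9)
f(o, b) = (b + o)**2/3 (f(o, b) = ((o + b)*(b + o))/3 = ((b + o)*(b + o))/3 = (b + o)**2/3)
B(U, w) = -100 (B(U, w) = -(4 + 6)**2 = -10**2 = -100)
-283 - B(R(0), q) = -283 - 1*(-100) = -283 + 100 = -183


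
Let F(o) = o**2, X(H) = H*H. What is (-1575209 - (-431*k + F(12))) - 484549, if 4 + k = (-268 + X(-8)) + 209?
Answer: -2059471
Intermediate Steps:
X(H) = H**2
k = 1 (k = -4 + ((-268 + (-8)**2) + 209) = -4 + ((-268 + 64) + 209) = -4 + (-204 + 209) = -4 + 5 = 1)
(-1575209 - (-431*k + F(12))) - 484549 = (-1575209 - (-431*1 + 12**2)) - 484549 = (-1575209 - (-431 + 144)) - 484549 = (-1575209 - 1*(-287)) - 484549 = (-1575209 + 287) - 484549 = -1574922 - 484549 = -2059471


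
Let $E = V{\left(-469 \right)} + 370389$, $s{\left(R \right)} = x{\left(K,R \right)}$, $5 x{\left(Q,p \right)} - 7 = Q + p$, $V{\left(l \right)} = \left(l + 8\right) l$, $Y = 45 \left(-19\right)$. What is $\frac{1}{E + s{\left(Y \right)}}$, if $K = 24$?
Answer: $\frac{5}{2932166} \approx 1.7052 \cdot 10^{-6}$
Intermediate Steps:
$Y = -855$
$V{\left(l \right)} = l \left(8 + l\right)$ ($V{\left(l \right)} = \left(8 + l\right) l = l \left(8 + l\right)$)
$x{\left(Q,p \right)} = \frac{7}{5} + \frac{Q}{5} + \frac{p}{5}$ ($x{\left(Q,p \right)} = \frac{7}{5} + \frac{Q + p}{5} = \frac{7}{5} + \left(\frac{Q}{5} + \frac{p}{5}\right) = \frac{7}{5} + \frac{Q}{5} + \frac{p}{5}$)
$s{\left(R \right)} = \frac{31}{5} + \frac{R}{5}$ ($s{\left(R \right)} = \frac{7}{5} + \frac{1}{5} \cdot 24 + \frac{R}{5} = \frac{7}{5} + \frac{24}{5} + \frac{R}{5} = \frac{31}{5} + \frac{R}{5}$)
$E = 586598$ ($E = - 469 \left(8 - 469\right) + 370389 = \left(-469\right) \left(-461\right) + 370389 = 216209 + 370389 = 586598$)
$\frac{1}{E + s{\left(Y \right)}} = \frac{1}{586598 + \left(\frac{31}{5} + \frac{1}{5} \left(-855\right)\right)} = \frac{1}{586598 + \left(\frac{31}{5} - 171\right)} = \frac{1}{586598 - \frac{824}{5}} = \frac{1}{\frac{2932166}{5}} = \frac{5}{2932166}$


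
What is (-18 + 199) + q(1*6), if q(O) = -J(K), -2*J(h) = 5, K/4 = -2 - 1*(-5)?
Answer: 367/2 ≈ 183.50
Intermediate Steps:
K = 12 (K = 4*(-2 - 1*(-5)) = 4*(-2 + 5) = 4*3 = 12)
J(h) = -5/2 (J(h) = -1/2*5 = -5/2)
q(O) = 5/2 (q(O) = -1*(-5/2) = 5/2)
(-18 + 199) + q(1*6) = (-18 + 199) + 5/2 = 181 + 5/2 = 367/2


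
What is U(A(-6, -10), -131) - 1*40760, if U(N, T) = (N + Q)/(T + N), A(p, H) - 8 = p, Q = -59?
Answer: -1752661/43 ≈ -40760.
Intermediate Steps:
A(p, H) = 8 + p
U(N, T) = (-59 + N)/(N + T) (U(N, T) = (N - 59)/(T + N) = (-59 + N)/(N + T))
U(A(-6, -10), -131) - 1*40760 = (-59 + (8 - 6))/((8 - 6) - 131) - 1*40760 = (-59 + 2)/(2 - 131) - 40760 = -57/(-129) - 40760 = -1/129*(-57) - 40760 = 19/43 - 40760 = -1752661/43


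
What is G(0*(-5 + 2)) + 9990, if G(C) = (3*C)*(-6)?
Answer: 9990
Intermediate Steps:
G(C) = -18*C
G(0*(-5 + 2)) + 9990 = -0*(-5 + 2) + 9990 = -0*(-3) + 9990 = -18*0 + 9990 = 0 + 9990 = 9990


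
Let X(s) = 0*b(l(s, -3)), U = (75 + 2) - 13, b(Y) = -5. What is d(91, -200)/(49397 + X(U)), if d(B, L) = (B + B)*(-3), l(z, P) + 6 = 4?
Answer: -546/49397 ≈ -0.011053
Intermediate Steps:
l(z, P) = -2 (l(z, P) = -6 + 4 = -2)
U = 64 (U = 77 - 13 = 64)
X(s) = 0 (X(s) = 0*(-5) = 0)
d(B, L) = -6*B (d(B, L) = (2*B)*(-3) = -6*B)
d(91, -200)/(49397 + X(U)) = (-6*91)/(49397 + 0) = -546/49397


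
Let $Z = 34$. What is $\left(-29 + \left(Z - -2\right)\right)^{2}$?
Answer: $49$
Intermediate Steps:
$\left(-29 + \left(Z - -2\right)\right)^{2} = \left(-29 + \left(34 - -2\right)\right)^{2} = \left(-29 + \left(34 + 2\right)\right)^{2} = \left(-29 + 36\right)^{2} = 7^{2} = 49$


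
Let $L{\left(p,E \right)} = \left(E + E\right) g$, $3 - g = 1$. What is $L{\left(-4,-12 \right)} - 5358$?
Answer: $-5406$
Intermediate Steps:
$g = 2$ ($g = 3 - 1 = 2$)
$L{\left(p,E \right)} = 4 E$ ($L{\left(p,E \right)} = \left(E + E\right) 2 = 2 E 2 = 4 E$)
$L{\left(-4,-12 \right)} - 5358 = 4 \left(-12\right) - 5358 = -48 - 5358 = -5406$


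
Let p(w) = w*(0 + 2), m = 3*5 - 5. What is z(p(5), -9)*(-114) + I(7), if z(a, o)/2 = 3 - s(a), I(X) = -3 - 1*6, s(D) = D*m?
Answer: 22107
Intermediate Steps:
m = 10 (m = 15 - 5 = 10)
s(D) = 10*D (s(D) = D*10 = 10*D)
I(X) = -9 (I(X) = -3 - 6 = -9)
p(w) = 2*w (p(w) = w*2 = 2*w)
z(a, o) = 6 - 20*a (z(a, o) = 2*(3 - 10*a) = 6 - 20*a)
z(p(5), -9)*(-114) + I(7) = (6 - 40*5)*(-114) - 9 = (6 - 20*10)*(-114) - 9 = (6 - 200)*(-114) - 9 = -194*(-114) - 9 = 22116 - 9 = 22107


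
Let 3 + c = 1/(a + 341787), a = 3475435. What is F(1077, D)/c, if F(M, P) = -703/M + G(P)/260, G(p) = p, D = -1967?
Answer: 4392170069029/1603347616650 ≈ 2.7394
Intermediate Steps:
F(M, P) = -703/M + P/260
c = -11451665/3817222 (c = -3 + 1/(3475435 + 341787) = -3 + 1/3817222 = -11451665/3817222 ≈ -3.0000)
F(1077, D)/c = (-703/1077 + (1/260)*(-1967))/(-11451665/3817222) = (-703*1/1077 - 1967/260)*(-3817222/11451665) = (-703/1077 - 1967/260)*(-3817222/11451665) = -2301239/280020*(-3817222/11451665) = 4392170069029/1603347616650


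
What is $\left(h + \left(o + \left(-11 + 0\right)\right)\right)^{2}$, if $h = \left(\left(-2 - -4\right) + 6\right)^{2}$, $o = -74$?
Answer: $441$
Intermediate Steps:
$h = 64$ ($h = \left(\left(-2 + 4\right) + 6\right)^{2} = \left(2 + 6\right)^{2} = 8^{2} = 64$)
$\left(h + \left(o + \left(-11 + 0\right)\right)\right)^{2} = \left(64 + \left(-74 + \left(-11 + 0\right)\right)\right)^{2} = \left(64 - 85\right)^{2} = \left(-21\right)^{2} = 441$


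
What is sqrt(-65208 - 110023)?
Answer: I*sqrt(175231) ≈ 418.61*I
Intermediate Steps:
sqrt(-65208 - 110023) = sqrt(-175231) = I*sqrt(175231)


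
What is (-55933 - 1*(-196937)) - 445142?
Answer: -304138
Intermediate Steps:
(-55933 - 1*(-196937)) - 445142 = (-55933 + 196937) - 445142 = 141004 - 445142 = -304138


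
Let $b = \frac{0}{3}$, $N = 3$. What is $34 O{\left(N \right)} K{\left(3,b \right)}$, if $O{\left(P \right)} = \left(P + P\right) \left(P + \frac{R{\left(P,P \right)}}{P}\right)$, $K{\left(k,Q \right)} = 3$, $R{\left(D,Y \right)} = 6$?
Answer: $3060$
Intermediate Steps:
$b = 0$ ($b = 0 \cdot \frac{1}{3} = 0$)
$O{\left(P \right)} = 2 P \left(P + \frac{6}{P}\right)$ ($O{\left(P \right)} = \left(P + P\right) \left(P + \frac{6}{P}\right) = 2 P \left(P + \frac{6}{P}\right)$)
$34 O{\left(N \right)} K{\left(3,b \right)} = 34 \left(12 + 2 \cdot 3^{2}\right) 3 = 34 \left(12 + 2 \cdot 9\right) 3 = 34 \left(12 + 18\right) 3 = 34 \cdot 30 \cdot 3 = 1020 \cdot 3 = 3060$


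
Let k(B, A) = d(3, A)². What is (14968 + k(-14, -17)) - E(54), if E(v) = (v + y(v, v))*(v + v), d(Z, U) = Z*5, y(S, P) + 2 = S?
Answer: 3745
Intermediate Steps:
y(S, P) = -2 + S
d(Z, U) = 5*Z
E(v) = 2*v*(-2 + 2*v) (E(v) = (v + (-2 + v))*(v + v) = (-2 + 2*v)*(2*v) = 2*v*(-2 + 2*v))
k(B, A) = 225 (k(B, A) = (5*3)² = 15² = 225)
(14968 + k(-14, -17)) - E(54) = (14968 + 225) - 4*54*(-1 + 54) = 15193 - 4*54*53 = 15193 - 1*11448 = 15193 - 11448 = 3745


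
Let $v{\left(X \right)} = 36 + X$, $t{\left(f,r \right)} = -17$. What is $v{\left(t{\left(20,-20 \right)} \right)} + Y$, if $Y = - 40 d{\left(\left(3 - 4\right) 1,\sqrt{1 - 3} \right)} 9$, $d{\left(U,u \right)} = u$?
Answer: $19 - 360 i \sqrt{2} \approx 19.0 - 509.12 i$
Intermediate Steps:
$Y = - 360 i \sqrt{2}$ ($Y = - 40 \sqrt{1 - 3} \cdot 9 = - 40 \sqrt{-2} \cdot 9 = - 40 i \sqrt{2} \cdot 9 = - 360 i \sqrt{2} \approx - 509.12 i$)
$v{\left(t{\left(20,-20 \right)} \right)} + Y = \left(36 - 17\right) - 360 i \sqrt{2} = 19 - 360 i \sqrt{2}$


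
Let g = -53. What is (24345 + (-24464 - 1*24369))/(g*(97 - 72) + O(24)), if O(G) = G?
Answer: 24488/1301 ≈ 18.822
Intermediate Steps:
(24345 + (-24464 - 1*24369))/(g*(97 - 72) + O(24)) = (24345 + (-24464 - 1*24369))/(-53*(97 - 72) + 24) = (24345 + (-24464 - 24369))/(-53*25 + 24) = (24345 - 48833)/(-1325 + 24) = -24488/(-1301) = -24488*(-1/1301) = 24488/1301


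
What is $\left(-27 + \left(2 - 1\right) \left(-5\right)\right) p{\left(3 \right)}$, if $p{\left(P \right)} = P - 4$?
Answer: $32$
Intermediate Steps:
$p{\left(P \right)} = -4 + P$
$\left(-27 + \left(2 - 1\right) \left(-5\right)\right) p{\left(3 \right)} = \left(-27 + \left(2 - 1\right) \left(-5\right)\right) \left(-4 + 3\right) = \left(-27 + 1 \left(-5\right)\right) \left(-1\right) = \left(-27 - 5\right) \left(-1\right) = \left(-32\right) \left(-1\right) = 32$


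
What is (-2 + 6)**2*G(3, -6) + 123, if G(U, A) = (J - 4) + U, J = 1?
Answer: 123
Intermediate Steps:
G(U, A) = -3 + U (G(U, A) = (1 - 4) + U = -3 + U)
(-2 + 6)**2*G(3, -6) + 123 = (-2 + 6)**2*(-3 + 3) + 123 = 4**2*0 + 123 = 16*0 + 123 = 0 + 123 = 123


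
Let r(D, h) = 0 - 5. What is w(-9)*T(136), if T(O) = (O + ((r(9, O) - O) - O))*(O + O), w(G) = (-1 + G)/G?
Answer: -127840/3 ≈ -42613.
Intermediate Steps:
r(D, h) = -5
w(G) = (-1 + G)/G
T(O) = 2*O*(-5 - O) (T(O) = (O + ((-5 - O) - O))*(O + O) = (O + (-5 - 2*O))*(2*O) = (-5 - O)*(2*O) = 2*O*(-5 - O))
w(-9)*T(136) = ((-1 - 9)/(-9))*(-2*136*(5 + 136)) = (-1/9*(-10))*(-2*136*141) = (10/9)*(-38352) = -127840/3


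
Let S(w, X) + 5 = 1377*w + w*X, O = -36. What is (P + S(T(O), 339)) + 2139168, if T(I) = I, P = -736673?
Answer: 1340714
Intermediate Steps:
S(w, X) = -5 + 1377*w + X*w (S(w, X) = -5 + (1377*w + w*X) = -5 + (1377*w + X*w) = -5 + 1377*w + X*w)
(P + S(T(O), 339)) + 2139168 = (-736673 + (-5 + 1377*(-36) + 339*(-36))) + 2139168 = (-736673 + (-5 - 49572 - 12204)) + 2139168 = (-736673 - 61781) + 2139168 = -798454 + 2139168 = 1340714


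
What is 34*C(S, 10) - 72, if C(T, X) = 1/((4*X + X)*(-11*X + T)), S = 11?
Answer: -178217/2475 ≈ -72.007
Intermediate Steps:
C(T, X) = 1/(5*X*(T - 11*X)) (C(T, X) = 1/(((5*X))*(T - 11*X)) = (1/(5*X))/(T - 11*X) = 1/(5*X*(T - 11*X)))
34*C(S, 10) - 72 = 34*((1/5)/(10*(11 - 11*10))) - 72 = 34*((1/5)*(1/10)/(11 - 110)) - 72 = 34*((1/5)*(1/10)/(-99)) - 72 = 34*((1/5)*(1/10)*(-1/99)) - 72 = 34*(-1/4950) - 72 = -17/2475 - 72 = -178217/2475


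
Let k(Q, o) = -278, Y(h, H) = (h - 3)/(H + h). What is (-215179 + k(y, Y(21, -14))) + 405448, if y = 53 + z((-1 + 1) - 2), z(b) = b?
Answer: 189991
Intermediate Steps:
Y(h, H) = (-3 + h)/(H + h)
y = 51 (y = 53 + ((-1 + 1) - 2) = 53 + (0 - 2) = 53 - 2 = 51)
(-215179 + k(y, Y(21, -14))) + 405448 = (-215179 - 278) + 405448 = -215457 + 405448 = 189991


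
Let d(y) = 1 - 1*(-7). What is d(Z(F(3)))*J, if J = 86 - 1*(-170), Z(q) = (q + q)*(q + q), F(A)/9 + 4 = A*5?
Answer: 2048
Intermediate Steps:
F(A) = -36 + 45*A (F(A) = -36 + 9*(A*5) = -36 + 9*(5*A) = -36 + 45*A)
Z(q) = 4*q² (Z(q) = (2*q)*(2*q) = 4*q²)
d(y) = 8 (d(y) = 1 + 7 = 8)
J = 256 (J = 86 + 170 = 256)
d(Z(F(3)))*J = 8*256 = 2048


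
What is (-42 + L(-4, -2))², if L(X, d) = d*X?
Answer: 1156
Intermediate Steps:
L(X, d) = X*d
(-42 + L(-4, -2))² = (-42 - 4*(-2))² = (-42 + 8)² = (-34)² = 1156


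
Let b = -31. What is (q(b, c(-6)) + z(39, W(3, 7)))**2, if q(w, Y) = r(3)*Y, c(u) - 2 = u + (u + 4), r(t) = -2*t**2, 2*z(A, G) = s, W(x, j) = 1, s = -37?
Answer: 32041/4 ≈ 8010.3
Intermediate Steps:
z(A, G) = -37/2 (z(A, G) = (1/2)*(-37) = -37/2)
c(u) = 6 + 2*u (c(u) = 2 + (u + (u + 4)) = 2 + (u + (4 + u)) = 2 + (4 + 2*u) = 6 + 2*u)
q(w, Y) = -18*Y (q(w, Y) = (-2*3**2)*Y = (-2*9)*Y = -18*Y)
(q(b, c(-6)) + z(39, W(3, 7)))**2 = (-18*(6 + 2*(-6)) - 37/2)**2 = (-18*(6 - 12) - 37/2)**2 = (-18*(-6) - 37/2)**2 = (108 - 37/2)**2 = (179/2)**2 = 32041/4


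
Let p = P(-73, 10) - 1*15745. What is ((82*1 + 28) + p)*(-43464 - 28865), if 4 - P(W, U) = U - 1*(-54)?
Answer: 1135203655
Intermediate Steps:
P(W, U) = -50 - U (P(W, U) = 4 - (U - 1*(-54)) = 4 - (U + 54) = 4 - (54 + U) = 4 + (-54 - U) = -50 - U)
p = -15805 (p = (-50 - 1*10) - 1*15745 = (-50 - 10) - 15745 = -60 - 15745 = -15805)
((82*1 + 28) + p)*(-43464 - 28865) = ((82*1 + 28) - 15805)*(-43464 - 28865) = ((82 + 28) - 15805)*(-72329) = (110 - 15805)*(-72329) = -15695*(-72329) = 1135203655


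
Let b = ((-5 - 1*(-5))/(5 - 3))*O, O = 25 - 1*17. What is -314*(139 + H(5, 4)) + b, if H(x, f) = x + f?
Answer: -46472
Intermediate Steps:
O = 8 (O = 25 - 17 = 8)
H(x, f) = f + x
b = 0 (b = ((-5 - 1*(-5))/(5 - 3))*8 = ((-5 + 5)/2)*8 = (0*(½))*8 = 0*8 = 0)
-314*(139 + H(5, 4)) + b = -314*(139 + (4 + 5)) + 0 = -314*(139 + 9) + 0 = -314*148 + 0 = -46472 + 0 = -46472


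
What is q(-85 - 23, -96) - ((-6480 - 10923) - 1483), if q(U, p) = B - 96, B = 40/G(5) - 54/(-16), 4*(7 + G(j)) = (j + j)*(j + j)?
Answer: 1353283/72 ≈ 18796.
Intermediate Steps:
G(j) = -7 + j² (G(j) = -7 + ((j + j)*(j + j))/4 = -7 + ((2*j)*(2*j))/4 = -7 + (4*j²)/4 = -7 + j²)
B = 403/72 (B = 40/(-7 + 5²) - 54/(-16) = 40/(-7 + 25) - 54*(-1/16) = 40/18 + 27/8 = 40*(1/18) + 27/8 = 20/9 + 27/8 = 403/72 ≈ 5.5972)
q(U, p) = -6509/72 (q(U, p) = 403/72 - 96 = -6509/72)
q(-85 - 23, -96) - ((-6480 - 10923) - 1483) = -6509/72 - ((-6480 - 10923) - 1483) = -6509/72 - (-17403 - 1483) = -6509/72 - 1*(-18886) = -6509/72 + 18886 = 1353283/72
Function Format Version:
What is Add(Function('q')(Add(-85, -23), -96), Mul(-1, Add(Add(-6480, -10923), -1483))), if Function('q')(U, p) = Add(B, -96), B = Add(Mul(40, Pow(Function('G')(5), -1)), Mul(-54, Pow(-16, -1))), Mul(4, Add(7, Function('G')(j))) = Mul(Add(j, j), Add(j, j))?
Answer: Rational(1353283, 72) ≈ 18796.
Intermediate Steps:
Function('G')(j) = Add(-7, Pow(j, 2)) (Function('G')(j) = Add(-7, Mul(Rational(1, 4), Mul(Add(j, j), Add(j, j)))) = Add(-7, Mul(Rational(1, 4), Mul(Mul(2, j), Mul(2, j)))) = Add(-7, Mul(Rational(1, 4), Mul(4, Pow(j, 2)))) = Add(-7, Pow(j, 2)))
B = Rational(403, 72) (B = Add(Mul(40, Pow(Add(-7, Pow(5, 2)), -1)), Mul(-54, Pow(-16, -1))) = Add(Mul(40, Pow(Add(-7, 25), -1)), Mul(-54, Rational(-1, 16))) = Add(Mul(40, Pow(18, -1)), Rational(27, 8)) = Add(Mul(40, Rational(1, 18)), Rational(27, 8)) = Add(Rational(20, 9), Rational(27, 8)) = Rational(403, 72) ≈ 5.5972)
Function('q')(U, p) = Rational(-6509, 72) (Function('q')(U, p) = Add(Rational(403, 72), -96) = Rational(-6509, 72))
Add(Function('q')(Add(-85, -23), -96), Mul(-1, Add(Add(-6480, -10923), -1483))) = Add(Rational(-6509, 72), Mul(-1, Add(Add(-6480, -10923), -1483))) = Add(Rational(-6509, 72), Mul(-1, Add(-17403, -1483))) = Add(Rational(-6509, 72), Mul(-1, -18886)) = Add(Rational(-6509, 72), 18886) = Rational(1353283, 72)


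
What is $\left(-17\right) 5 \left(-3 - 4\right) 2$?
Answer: $1190$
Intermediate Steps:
$\left(-17\right) 5 \left(-3 - 4\right) 2 = - 85 \left(\left(-7\right) 2\right) = \left(-85\right) \left(-14\right) = 1190$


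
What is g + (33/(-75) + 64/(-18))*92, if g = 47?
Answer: -72133/225 ≈ -320.59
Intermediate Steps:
g + (33/(-75) + 64/(-18))*92 = 47 + (33/(-75) + 64/(-18))*92 = 47 + (33*(-1/75) + 64*(-1/18))*92 = 47 + (-11/25 - 32/9)*92 = 47 - 899/225*92 = 47 - 82708/225 = -72133/225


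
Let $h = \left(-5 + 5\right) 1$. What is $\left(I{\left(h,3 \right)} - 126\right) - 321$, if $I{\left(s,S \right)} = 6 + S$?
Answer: $-438$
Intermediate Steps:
$h = 0$ ($h = 0 \cdot 1 = 0$)
$\left(I{\left(h,3 \right)} - 126\right) - 321 = \left(\left(6 + 3\right) - 126\right) - 321 = \left(9 - 126\right) - 321 = -117 - 321 = -438$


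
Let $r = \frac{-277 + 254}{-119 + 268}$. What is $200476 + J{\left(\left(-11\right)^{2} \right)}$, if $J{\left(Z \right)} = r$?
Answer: $\frac{29870901}{149} \approx 2.0048 \cdot 10^{5}$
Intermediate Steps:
$r = - \frac{23}{149} \approx -0.15436$
$J{\left(Z \right)} = - \frac{23}{149}$
$200476 + J{\left(\left(-11\right)^{2} \right)} = 200476 - \frac{23}{149} = \frac{29870901}{149}$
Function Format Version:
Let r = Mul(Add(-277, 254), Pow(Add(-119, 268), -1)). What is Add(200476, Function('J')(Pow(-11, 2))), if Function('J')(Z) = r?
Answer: Rational(29870901, 149) ≈ 2.0048e+5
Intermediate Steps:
r = Rational(-23, 149) (r = Mul(-23, Pow(149, -1)) = Mul(-23, Rational(1, 149)) = Rational(-23, 149) ≈ -0.15436)
Function('J')(Z) = Rational(-23, 149)
Add(200476, Function('J')(Pow(-11, 2))) = Add(200476, Rational(-23, 149)) = Rational(29870901, 149)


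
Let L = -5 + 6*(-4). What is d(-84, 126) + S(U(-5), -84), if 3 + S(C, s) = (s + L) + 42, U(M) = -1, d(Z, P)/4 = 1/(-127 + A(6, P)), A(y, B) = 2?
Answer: -9254/125 ≈ -74.032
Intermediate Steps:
L = -29 (L = -5 - 24 = -29)
d(Z, P) = -4/125 (d(Z, P) = 4/(-127 + 2) = 4/(-125) = 4*(-1/125) = -4/125)
S(C, s) = 10 + s (S(C, s) = -3 + ((s - 29) + 42) = -3 + ((-29 + s) + 42) = -3 + (13 + s) = 10 + s)
d(-84, 126) + S(U(-5), -84) = -4/125 + (10 - 84) = -4/125 - 74 = -9254/125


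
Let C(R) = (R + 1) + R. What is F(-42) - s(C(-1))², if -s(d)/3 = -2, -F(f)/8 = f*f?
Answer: -14148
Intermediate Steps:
C(R) = 1 + 2*R (C(R) = (1 + R) + R = 1 + 2*R)
F(f) = -8*f² (F(f) = -8*f*f = -8*f²)
s(d) = 6 (s(d) = -3*(-2) = 6)
F(-42) - s(C(-1))² = -8*(-42)² - 1*6² = -8*1764 - 1*36 = -14112 - 36 = -14148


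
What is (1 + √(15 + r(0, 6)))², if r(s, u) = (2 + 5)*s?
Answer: (1 + √15)² ≈ 23.746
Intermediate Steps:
r(s, u) = 7*s
(1 + √(15 + r(0, 6)))² = (1 + √(15 + 7*0))² = (1 + √(15 + 0))² = (1 + √15)²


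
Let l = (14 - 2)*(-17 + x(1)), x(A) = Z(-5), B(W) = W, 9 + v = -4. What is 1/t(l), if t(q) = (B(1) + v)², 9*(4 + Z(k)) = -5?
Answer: 1/144 ≈ 0.0069444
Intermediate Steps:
v = -13 (v = -9 - 4 = -13)
Z(k) = -41/9 (Z(k) = -4 + (⅑)*(-5) = -4 - 5/9 = -41/9)
x(A) = -41/9
l = -776/3 (l = (14 - 2)*(-17 - 41/9) = 12*(-194/9) = -776/3 ≈ -258.67)
t(q) = 144 (t(q) = (1 - 13)² = (-12)² = 144)
1/t(l) = 1/144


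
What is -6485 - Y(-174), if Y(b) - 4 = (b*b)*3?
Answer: -97317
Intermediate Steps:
Y(b) = 4 + 3*b**2 (Y(b) = 4 + (b*b)*3 = 4 + b**2*3 = 4 + 3*b**2)
-6485 - Y(-174) = -6485 - (4 + 3*(-174)**2) = -6485 - (4 + 3*30276) = -6485 - (4 + 90828) = -6485 - 1*90832 = -6485 - 90832 = -97317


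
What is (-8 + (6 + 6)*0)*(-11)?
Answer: 88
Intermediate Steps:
(-8 + (6 + 6)*0)*(-11) = (-8 + 12*0)*(-11) = (-8 + 0)*(-11) = -8*(-11) = 88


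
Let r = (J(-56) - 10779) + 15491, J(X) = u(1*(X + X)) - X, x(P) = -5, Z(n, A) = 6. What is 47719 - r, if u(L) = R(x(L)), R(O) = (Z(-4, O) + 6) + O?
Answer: 42944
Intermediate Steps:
R(O) = 12 + O (R(O) = (6 + 6) + O = 12 + O)
u(L) = 7 (u(L) = 12 - 5 = 7)
J(X) = 7 - X
r = 4775 (r = ((7 - 1*(-56)) - 10779) + 15491 = ((7 + 56) - 10779) + 15491 = (63 - 10779) + 15491 = -10716 + 15491 = 4775)
47719 - r = 47719 - 1*4775 = 47719 - 4775 = 42944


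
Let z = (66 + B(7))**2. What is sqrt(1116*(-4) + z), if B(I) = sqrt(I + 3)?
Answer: sqrt(-98 + 132*sqrt(10)) ≈ 17.872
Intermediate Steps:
B(I) = sqrt(3 + I)
z = (66 + sqrt(10))**2 (z = (66 + sqrt(3 + 7))**2 = (66 + sqrt(10))**2 ≈ 4783.4)
sqrt(1116*(-4) + z) = sqrt(1116*(-4) + (66 + sqrt(10))**2) = sqrt(-4464 + (66 + sqrt(10))**2)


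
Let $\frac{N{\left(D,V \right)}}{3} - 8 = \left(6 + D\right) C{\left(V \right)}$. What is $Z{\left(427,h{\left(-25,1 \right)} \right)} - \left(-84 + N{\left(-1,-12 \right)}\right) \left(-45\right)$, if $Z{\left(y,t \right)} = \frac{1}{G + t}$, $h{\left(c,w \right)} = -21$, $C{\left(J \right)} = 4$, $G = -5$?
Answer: $- \frac{1}{26} \approx -0.038462$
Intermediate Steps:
$N{\left(D,V \right)} = 96 + 12 D$ ($N{\left(D,V \right)} = 24 + 3 \left(6 + D\right) 4 = 24 + 3 \left(24 + 4 D\right) = 24 + \left(72 + 12 D\right) = 96 + 12 D$)
$Z{\left(y,t \right)} = \frac{1}{-5 + t}$
$Z{\left(427,h{\left(-25,1 \right)} \right)} - \left(-84 + N{\left(-1,-12 \right)}\right) \left(-45\right) = \frac{1}{-5 - 21} - \left(-84 + \left(96 + 12 \left(-1\right)\right)\right) \left(-45\right) = \frac{1}{-26} - \left(-84 + \left(96 - 12\right)\right) \left(-45\right) = - \frac{1}{26} - \left(-84 + 84\right) \left(-45\right) = - \frac{1}{26} - 0 \left(-45\right) = - \frac{1}{26} - 0 = - \frac{1}{26} + 0 = - \frac{1}{26}$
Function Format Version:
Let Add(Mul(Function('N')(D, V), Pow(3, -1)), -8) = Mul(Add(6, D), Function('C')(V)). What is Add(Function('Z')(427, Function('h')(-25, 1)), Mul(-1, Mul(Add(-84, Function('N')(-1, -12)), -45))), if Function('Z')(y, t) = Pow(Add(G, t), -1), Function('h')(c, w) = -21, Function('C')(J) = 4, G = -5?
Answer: Rational(-1, 26) ≈ -0.038462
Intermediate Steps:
Function('N')(D, V) = Add(96, Mul(12, D)) (Function('N')(D, V) = Add(24, Mul(3, Mul(Add(6, D), 4))) = Add(24, Mul(3, Add(24, Mul(4, D)))) = Add(24, Add(72, Mul(12, D))) = Add(96, Mul(12, D)))
Function('Z')(y, t) = Pow(Add(-5, t), -1)
Add(Function('Z')(427, Function('h')(-25, 1)), Mul(-1, Mul(Add(-84, Function('N')(-1, -12)), -45))) = Add(Pow(Add(-5, -21), -1), Mul(-1, Mul(Add(-84, Add(96, Mul(12, -1))), -45))) = Add(Pow(-26, -1), Mul(-1, Mul(Add(-84, Add(96, -12)), -45))) = Add(Rational(-1, 26), Mul(-1, Mul(Add(-84, 84), -45))) = Add(Rational(-1, 26), Mul(-1, Mul(0, -45))) = Add(Rational(-1, 26), Mul(-1, 0)) = Add(Rational(-1, 26), 0) = Rational(-1, 26)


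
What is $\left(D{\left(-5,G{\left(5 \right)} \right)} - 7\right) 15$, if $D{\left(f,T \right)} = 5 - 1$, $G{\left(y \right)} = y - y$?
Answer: $-45$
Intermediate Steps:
$G{\left(y \right)} = 0$
$D{\left(f,T \right)} = 4$
$\left(D{\left(-5,G{\left(5 \right)} \right)} - 7\right) 15 = \left(4 - 7\right) 15 = \left(-3\right) 15 = -45$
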